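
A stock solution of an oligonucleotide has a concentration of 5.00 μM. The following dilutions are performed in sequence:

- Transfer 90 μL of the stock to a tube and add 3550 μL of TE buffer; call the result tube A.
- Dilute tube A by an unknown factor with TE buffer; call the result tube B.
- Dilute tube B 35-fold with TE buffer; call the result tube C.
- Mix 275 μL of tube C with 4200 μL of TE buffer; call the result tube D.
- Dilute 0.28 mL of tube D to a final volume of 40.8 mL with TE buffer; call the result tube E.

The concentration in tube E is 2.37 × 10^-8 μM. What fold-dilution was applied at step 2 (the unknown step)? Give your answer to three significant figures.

62.9-fold

Step 1: 90 μL + 3550 μL = 3640 μL total → factor 3640/90 = 40.444
Step 2: unknown factor x
Step 3: 35-fold → factor 35
Step 4: 275 μL + 4200 μL = 4475 μL total → factor 4475/275 = 16.273
Step 5: 0.28 mL brought to 40.8 mL → factor 40.8/0.28 = 145.71
Product of known-step factors = 3.3565 × 10^6
Overall factor = 5.00 μM / (2.37 × 10^-8 μM) = 2.1097 × 10^8
x = 2.1097 × 10^8 / 3.3565 × 10^6 = 62.9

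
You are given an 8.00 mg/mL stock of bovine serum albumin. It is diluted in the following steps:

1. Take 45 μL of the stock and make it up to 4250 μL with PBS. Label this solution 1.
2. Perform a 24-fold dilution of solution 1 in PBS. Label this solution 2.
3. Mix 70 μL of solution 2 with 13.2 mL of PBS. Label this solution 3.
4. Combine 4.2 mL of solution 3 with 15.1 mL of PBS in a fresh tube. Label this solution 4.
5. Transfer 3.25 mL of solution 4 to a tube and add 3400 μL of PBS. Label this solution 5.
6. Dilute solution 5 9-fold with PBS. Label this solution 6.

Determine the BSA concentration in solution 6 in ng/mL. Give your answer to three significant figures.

Step 1: 45 μL brought to 4250 μL → factor 4250/45 = 94.444
Step 2: 24-fold → factor 24
Step 3: 70 μL + 13.2 mL = 13270 μL total → factor 13270/70 = 189.57
Step 4: 4.2 mL + 15.1 mL = 19.3 mL total → factor 19.3/4.2 = 4.5952
Step 5: 3.25 mL + 3400 μL = 6.65 mL total → factor 6.65/3.25 = 2.0462
Step 6: 9-fold → factor 9
Overall dilution factor = 94.444 × 24 × 189.57 × 4.5952 × 2.0462 × 9 = 3.6362 × 10^7
Final = 8.00 mg/mL / 3.6362 × 10^7 = 2.200 × 10^-7 mg/mL = 0.220 ng/mL

0.220 ng/mL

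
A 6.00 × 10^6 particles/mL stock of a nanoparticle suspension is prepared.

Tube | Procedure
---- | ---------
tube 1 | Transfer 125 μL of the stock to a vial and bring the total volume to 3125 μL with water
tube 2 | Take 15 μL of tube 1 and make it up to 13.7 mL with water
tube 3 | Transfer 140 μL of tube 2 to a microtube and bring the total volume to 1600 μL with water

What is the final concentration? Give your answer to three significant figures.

Step 1: 125 μL brought to 3125 μL → factor 3125/125 = 25
Step 2: 15 μL brought to 13.7 mL → factor 13700/15 = 913.33
Step 3: 140 μL brought to 1600 μL → factor 1600/140 = 11.429
Overall dilution factor = 25 × 913.33 × 11.429 = 2.6095 × 10^5
Final = 6.00 × 10^6 particles/mL / 2.6095 × 10^5 = 23.0 particles/mL

23.0 particles/mL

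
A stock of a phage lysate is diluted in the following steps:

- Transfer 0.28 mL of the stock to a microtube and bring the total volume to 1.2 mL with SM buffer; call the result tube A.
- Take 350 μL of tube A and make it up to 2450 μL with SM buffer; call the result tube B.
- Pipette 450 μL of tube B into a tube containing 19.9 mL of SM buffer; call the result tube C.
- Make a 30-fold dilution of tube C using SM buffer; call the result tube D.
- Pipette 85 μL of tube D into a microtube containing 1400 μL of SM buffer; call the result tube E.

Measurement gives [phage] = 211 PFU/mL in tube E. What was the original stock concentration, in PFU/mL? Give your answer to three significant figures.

Step 1: 0.28 mL brought to 1.2 mL → factor 1.2/0.28 = 4.2857
Step 2: 350 μL brought to 2450 μL → factor 2450/350 = 7
Step 3: 450 μL + 19.9 mL = 20350 μL total → factor 20350/450 = 45.222
Step 4: 30-fold → factor 30
Step 5: 85 μL + 1400 μL = 1485 μL total → factor 1485/85 = 17.471
Overall dilution factor = 4.2857 × 7 × 45.222 × 30 × 17.471 = 7.1105 × 10^5
Stock = 211 PFU/mL × 7.1105 × 10^5 = 1.50 × 10^8 PFU/mL

1.50 × 10^8 PFU/mL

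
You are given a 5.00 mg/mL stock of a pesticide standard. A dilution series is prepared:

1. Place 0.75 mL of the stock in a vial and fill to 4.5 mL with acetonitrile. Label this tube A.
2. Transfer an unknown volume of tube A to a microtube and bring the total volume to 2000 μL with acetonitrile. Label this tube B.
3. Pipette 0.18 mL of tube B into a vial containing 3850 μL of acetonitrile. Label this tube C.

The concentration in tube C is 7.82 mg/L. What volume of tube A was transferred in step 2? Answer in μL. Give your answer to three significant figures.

Step 1: 0.75 mL brought to 4.5 mL → factor 4.5/0.75 = 6
Step 2: v brought to 2000 μL → factor = 2000 μL/v
Step 3: 0.18 mL + 3850 μL = 4.03 mL total → factor 4.03/0.18 = 22.389
Product of known-step factors = 134.33
Overall factor = 5.00 mg/mL / (7.82 mg/L) = 639.39
Step-2 factor = 639.39 / 134.33 = 4.7597
v = 2000 μL / 4.7597 = 420 μL

420 μL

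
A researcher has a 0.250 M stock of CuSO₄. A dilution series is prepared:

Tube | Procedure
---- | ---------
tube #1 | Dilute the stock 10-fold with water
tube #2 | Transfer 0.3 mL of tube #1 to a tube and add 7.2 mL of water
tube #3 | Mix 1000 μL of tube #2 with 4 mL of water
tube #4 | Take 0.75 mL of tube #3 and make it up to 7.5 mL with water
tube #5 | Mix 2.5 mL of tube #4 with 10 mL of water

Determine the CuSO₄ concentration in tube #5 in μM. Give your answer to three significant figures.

4.00 μM

Step 1: 10-fold → factor 10
Step 2: 0.3 mL + 7.2 mL = 7.5 mL total → factor 7.5/0.3 = 25
Step 3: 1000 μL + 4 mL = 5000 μL total → factor 5000/1000 = 5
Step 4: 0.75 mL brought to 7.5 mL → factor 7.5/0.75 = 10
Step 5: 2.5 mL + 10 mL = 12.5 mL total → factor 12.5/2.5 = 5
Overall dilution factor = 10 × 25 × 5 × 10 × 5 = 62500
Final = 0.250 M / 62500 = 4.000 × 10^-6 M = 4.00 μM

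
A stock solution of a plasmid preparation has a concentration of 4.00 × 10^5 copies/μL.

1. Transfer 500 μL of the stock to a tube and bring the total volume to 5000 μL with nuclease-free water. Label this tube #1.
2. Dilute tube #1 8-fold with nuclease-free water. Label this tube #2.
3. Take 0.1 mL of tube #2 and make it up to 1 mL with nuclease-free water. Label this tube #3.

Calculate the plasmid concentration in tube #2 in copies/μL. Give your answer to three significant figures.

Step 1: 500 μL brought to 5000 μL → factor 5000/500 = 10
Step 2: 8-fold → factor 8
Dilution factor through tube #2 = 10 × 8 = 80
[tube #2] = 4.00 × 10^5 copies/μL / 80 = 5.00 × 10^3 copies/μL

5.00 × 10^3 copies/μL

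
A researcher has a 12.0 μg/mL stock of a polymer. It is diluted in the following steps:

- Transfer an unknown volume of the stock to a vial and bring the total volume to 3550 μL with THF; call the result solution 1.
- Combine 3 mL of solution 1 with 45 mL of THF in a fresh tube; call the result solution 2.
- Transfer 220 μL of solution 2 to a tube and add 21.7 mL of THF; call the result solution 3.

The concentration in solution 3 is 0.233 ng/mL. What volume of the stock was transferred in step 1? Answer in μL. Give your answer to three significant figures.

110 μL

Step 1: v brought to 3550 μL → factor = 3550 μL/v
Step 2: 3 mL + 45 mL = 48 mL total → factor 48/3 = 16
Step 3: 220 μL + 21.7 mL = 21920 μL total → factor 21920/220 = 99.636
Product of known-step factors = 1594.2
Overall factor = 12.0 μg/mL / (0.233 ng/mL) = 51502
Step-1 factor = 51502 / 1594.2 = 32.306
v = 3550 μL / 32.306 = 110 μL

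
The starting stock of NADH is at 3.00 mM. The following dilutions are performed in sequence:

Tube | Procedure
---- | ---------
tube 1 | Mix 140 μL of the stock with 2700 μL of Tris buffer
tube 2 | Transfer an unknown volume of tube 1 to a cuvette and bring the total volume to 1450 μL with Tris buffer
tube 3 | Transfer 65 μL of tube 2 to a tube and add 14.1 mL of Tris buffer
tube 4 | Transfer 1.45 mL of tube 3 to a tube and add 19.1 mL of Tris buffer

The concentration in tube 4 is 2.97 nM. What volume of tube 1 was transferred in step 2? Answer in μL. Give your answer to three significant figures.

Step 1: 140 μL + 2700 μL = 2840 μL total → factor 2840/140 = 20.286
Step 2: v brought to 1450 μL → factor = 1450 μL/v
Step 3: 65 μL + 14.1 mL = 14165 μL total → factor 14165/65 = 217.92
Step 4: 1.45 mL + 19.1 mL = 20.55 mL total → factor 20.55/1.45 = 14.172
Product of known-step factors = 62652
Overall factor = 3.00 mM / (2.97 nM) = 1.0101 × 10^6
Step-2 factor = 1.0101 × 10^6 / 62652 = 16.122
v = 1450 μL / 16.122 = 89.9 μL

89.9 μL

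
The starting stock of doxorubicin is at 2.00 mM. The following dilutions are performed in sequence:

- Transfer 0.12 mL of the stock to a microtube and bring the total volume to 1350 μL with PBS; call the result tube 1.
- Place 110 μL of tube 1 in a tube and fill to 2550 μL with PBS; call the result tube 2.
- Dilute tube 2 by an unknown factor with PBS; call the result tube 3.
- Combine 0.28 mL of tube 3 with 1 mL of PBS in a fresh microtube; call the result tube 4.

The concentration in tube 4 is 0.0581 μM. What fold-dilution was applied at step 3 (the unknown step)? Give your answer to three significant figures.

28.9-fold

Step 1: 0.12 mL brought to 1350 μL → factor 1.35/0.12 = 11.25
Step 2: 110 μL brought to 2550 μL → factor 2550/110 = 23.182
Step 3: unknown factor x
Step 4: 0.28 mL + 1 mL = 1.28 mL total → factor 1.28/0.28 = 4.5714
Product of known-step factors = 1192.2
Overall factor = 2.00 mM / (0.0581 μM) = 34423
x = 34423 / 1192.2 = 28.9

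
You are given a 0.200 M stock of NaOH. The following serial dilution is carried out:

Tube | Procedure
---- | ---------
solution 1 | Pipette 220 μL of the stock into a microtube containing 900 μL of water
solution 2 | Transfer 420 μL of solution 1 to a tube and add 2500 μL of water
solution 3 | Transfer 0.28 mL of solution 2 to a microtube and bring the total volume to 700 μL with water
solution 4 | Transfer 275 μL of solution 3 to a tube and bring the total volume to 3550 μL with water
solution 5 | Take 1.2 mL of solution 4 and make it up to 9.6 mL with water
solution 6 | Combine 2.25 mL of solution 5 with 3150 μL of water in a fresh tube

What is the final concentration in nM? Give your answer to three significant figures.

9.12 × 10^3 nM

Step 1: 220 μL + 900 μL = 1120 μL total → factor 1120/220 = 5.0909
Step 2: 420 μL + 2500 μL = 2920 μL total → factor 2920/420 = 6.9524
Step 3: 0.28 mL brought to 700 μL → factor 0.7/0.28 = 2.5
Step 4: 275 μL brought to 3550 μL → factor 3550/275 = 12.909
Step 5: 1.2 mL brought to 9.6 mL → factor 9.6/1.2 = 8
Step 6: 2.25 mL + 3150 μL = 5.4 mL total → factor 5.4/2.25 = 2.4
Overall dilution factor = 5.0909 × 6.9524 × 2.5 × 12.909 × 8 × 2.4 = 21931
Final = 0.200 M / 21931 = 9.119 × 10^-6 M = 9.12 × 10^3 nM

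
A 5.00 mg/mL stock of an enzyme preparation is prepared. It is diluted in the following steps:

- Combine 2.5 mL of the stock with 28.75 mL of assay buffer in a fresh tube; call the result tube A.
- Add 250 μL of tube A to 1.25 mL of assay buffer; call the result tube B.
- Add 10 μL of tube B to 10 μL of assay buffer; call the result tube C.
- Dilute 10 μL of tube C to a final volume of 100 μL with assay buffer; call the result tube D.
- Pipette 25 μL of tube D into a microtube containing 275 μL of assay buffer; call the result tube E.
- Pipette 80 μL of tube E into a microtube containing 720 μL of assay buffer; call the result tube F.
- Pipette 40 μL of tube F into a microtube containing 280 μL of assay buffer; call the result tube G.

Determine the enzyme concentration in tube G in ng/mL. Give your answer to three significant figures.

Step 1: 2.5 mL + 28.75 mL = 31.25 mL total → factor 31.25/2.5 = 12.5
Step 2: 250 μL + 1.25 mL = 1500 μL total → factor 1500/250 = 6
Step 3: 10 μL + 10 μL = 20 μL total → factor 20/10 = 2
Step 4: 10 μL brought to 100 μL → factor 100/10 = 10
Step 5: 25 μL + 275 μL = 300 μL total → factor 300/25 = 12
Step 6: 80 μL + 720 μL = 800 μL total → factor 800/80 = 10
Step 7: 40 μL + 280 μL = 320 μL total → factor 320/40 = 8
Overall dilution factor = 12.5 × 6 × 2 × 10 × 12 × 10 × 8 = 1.44 × 10^6
Final = 5.00 mg/mL / 1.44 × 10^6 = 3.472 × 10^-6 mg/mL = 3.47 ng/mL

3.47 ng/mL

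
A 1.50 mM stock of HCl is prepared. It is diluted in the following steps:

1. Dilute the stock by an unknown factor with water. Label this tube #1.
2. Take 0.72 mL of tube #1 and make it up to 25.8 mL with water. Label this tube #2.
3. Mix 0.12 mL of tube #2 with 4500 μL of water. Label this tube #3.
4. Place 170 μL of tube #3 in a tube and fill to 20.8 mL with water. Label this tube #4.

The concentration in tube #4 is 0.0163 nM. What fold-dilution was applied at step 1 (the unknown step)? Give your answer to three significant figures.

545-fold

Step 1: unknown factor x
Step 2: 0.72 mL brought to 25.8 mL → factor 25.8/0.72 = 35.833
Step 3: 0.12 mL + 4500 μL = 4.62 mL total → factor 4.62/0.12 = 38.5
Step 4: 170 μL brought to 20.8 mL → factor 20800/170 = 122.35
Product of known-step factors = 1.688 × 10^5
Overall factor = 1.50 mM / (0.0163 nM) = 9.2025 × 10^7
x = 9.2025 × 10^7 / 1.688 × 10^5 = 545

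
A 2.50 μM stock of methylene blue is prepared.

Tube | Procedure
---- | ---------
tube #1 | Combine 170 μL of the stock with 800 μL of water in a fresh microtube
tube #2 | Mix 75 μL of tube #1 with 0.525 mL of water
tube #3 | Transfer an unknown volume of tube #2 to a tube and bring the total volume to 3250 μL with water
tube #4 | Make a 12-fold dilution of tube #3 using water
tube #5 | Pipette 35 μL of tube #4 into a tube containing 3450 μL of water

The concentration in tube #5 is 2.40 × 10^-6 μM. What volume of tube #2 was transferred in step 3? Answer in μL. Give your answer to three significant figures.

Step 1: 170 μL + 800 μL = 970 μL total → factor 970/170 = 5.7059
Step 2: 75 μL + 0.525 mL = 600 μL total → factor 600/75 = 8
Step 3: v brought to 3250 μL → factor = 3250 μL/v
Step 4: 12-fold → factor 12
Step 5: 35 μL + 3450 μL = 3485 μL total → factor 3485/35 = 99.571
Product of known-step factors = 54542
Overall factor = 2.50 μM / (2.40 × 10^-6 μM) = 1.0417 × 10^6
Step-3 factor = 1.0417 × 10^6 / 54542 = 19.099
v = 3250 μL / 19.099 = 170 μL

170 μL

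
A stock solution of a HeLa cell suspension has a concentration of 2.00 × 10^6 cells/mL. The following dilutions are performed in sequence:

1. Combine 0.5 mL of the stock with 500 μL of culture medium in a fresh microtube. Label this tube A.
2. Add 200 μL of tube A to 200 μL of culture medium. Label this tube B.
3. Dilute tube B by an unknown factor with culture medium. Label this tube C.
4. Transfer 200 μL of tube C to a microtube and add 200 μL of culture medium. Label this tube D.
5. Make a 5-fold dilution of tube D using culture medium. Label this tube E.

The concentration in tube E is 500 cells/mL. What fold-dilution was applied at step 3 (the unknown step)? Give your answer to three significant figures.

Step 1: 0.5 mL + 500 μL = 1 mL total → factor 1/0.5 = 2
Step 2: 200 μL + 200 μL = 400 μL total → factor 400/200 = 2
Step 3: unknown factor x
Step 4: 200 μL + 200 μL = 400 μL total → factor 400/200 = 2
Step 5: 5-fold → factor 5
Product of known-step factors = 40
Overall factor = 2.00 × 10^6 cells/mL / (500 cells/mL) = 4000
x = 4000 / 40 = 100

100-fold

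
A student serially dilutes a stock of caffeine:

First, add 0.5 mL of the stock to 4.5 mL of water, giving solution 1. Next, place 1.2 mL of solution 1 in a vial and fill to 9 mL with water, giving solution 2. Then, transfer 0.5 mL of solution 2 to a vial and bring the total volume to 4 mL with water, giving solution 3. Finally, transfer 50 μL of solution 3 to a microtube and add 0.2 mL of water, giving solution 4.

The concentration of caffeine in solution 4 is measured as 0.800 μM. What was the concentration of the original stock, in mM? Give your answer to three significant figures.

2.40 mM

Step 1: 0.5 mL + 4.5 mL = 5 mL total → factor 5/0.5 = 10
Step 2: 1.2 mL brought to 9 mL → factor 9/1.2 = 7.5
Step 3: 0.5 mL brought to 4 mL → factor 4/0.5 = 8
Step 4: 50 μL + 0.2 mL = 250 μL total → factor 250/50 = 5
Overall dilution factor = 10 × 7.5 × 8 × 5 = 3000
Stock = 0.800 μM × 3000 = 2400 μM = 2.40 mM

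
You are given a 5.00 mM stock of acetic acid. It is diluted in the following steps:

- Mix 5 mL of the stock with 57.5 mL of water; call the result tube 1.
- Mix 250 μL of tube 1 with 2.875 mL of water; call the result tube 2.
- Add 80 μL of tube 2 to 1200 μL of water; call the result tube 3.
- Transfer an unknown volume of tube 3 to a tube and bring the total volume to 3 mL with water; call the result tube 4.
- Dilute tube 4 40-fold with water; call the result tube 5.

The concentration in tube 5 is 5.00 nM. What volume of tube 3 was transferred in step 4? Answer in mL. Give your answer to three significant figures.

0.300 mL

Step 1: 5 mL + 57.5 mL = 62.5 mL total → factor 62.5/5 = 12.5
Step 2: 250 μL + 2.875 mL = 3125 μL total → factor 3125/250 = 12.5
Step 3: 80 μL + 1200 μL = 1280 μL total → factor 1280/80 = 16
Step 4: v brought to 3 mL → factor = 3 mL/v
Step 5: 40-fold → factor 40
Product of known-step factors = 1 × 10^5
Overall factor = 5.00 mM / (5.00 nM) = 1 × 10^6
Step-4 factor = 1 × 10^6 / 1 × 10^5 = 10
v = 3 mL / 10 = 0.300 mL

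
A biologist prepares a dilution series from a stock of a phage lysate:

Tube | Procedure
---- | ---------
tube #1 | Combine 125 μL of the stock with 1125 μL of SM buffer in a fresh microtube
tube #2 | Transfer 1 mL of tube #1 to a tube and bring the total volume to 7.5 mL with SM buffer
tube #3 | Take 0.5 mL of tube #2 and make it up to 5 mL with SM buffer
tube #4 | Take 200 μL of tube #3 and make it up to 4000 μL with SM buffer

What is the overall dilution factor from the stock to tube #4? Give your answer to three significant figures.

1.50 × 10^4

Step 1: 125 μL + 1125 μL = 1250 μL total → factor 1250/125 = 10
Step 2: 1 mL brought to 7.5 mL → factor 7.5/1 = 7.5
Step 3: 0.5 mL brought to 5 mL → factor 5/0.5 = 10
Step 4: 200 μL brought to 4000 μL → factor 4000/200 = 20
Overall dilution factor = 10 × 7.5 × 10 × 20 = 15000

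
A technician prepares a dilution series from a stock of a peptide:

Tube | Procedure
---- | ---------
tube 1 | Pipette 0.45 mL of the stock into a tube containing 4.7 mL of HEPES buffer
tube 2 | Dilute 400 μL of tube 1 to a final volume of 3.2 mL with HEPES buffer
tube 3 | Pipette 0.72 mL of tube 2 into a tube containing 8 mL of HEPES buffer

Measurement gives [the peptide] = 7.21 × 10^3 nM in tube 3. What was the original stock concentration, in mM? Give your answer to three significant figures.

7.99 mM

Step 1: 0.45 mL + 4.7 mL = 5.15 mL total → factor 5.15/0.45 = 11.444
Step 2: 400 μL brought to 3.2 mL → factor 3200/400 = 8
Step 3: 0.72 mL + 8 mL = 8.72 mL total → factor 8.72/0.72 = 12.111
Overall dilution factor = 11.444 × 8 × 12.111 = 1108.8
Stock = 7.21 × 10^3 nM × 1108.8 = 7.995 × 10^6 nM = 7.99 mM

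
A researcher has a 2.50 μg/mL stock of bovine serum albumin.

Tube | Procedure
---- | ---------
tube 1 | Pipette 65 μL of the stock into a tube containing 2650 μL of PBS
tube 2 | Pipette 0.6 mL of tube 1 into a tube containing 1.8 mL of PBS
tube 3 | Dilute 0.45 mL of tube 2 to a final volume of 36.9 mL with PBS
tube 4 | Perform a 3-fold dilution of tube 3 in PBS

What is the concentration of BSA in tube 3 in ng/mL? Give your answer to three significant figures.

Step 1: 65 μL + 2650 μL = 2715 μL total → factor 2715/65 = 41.769
Step 2: 0.6 mL + 1.8 mL = 2.4 mL total → factor 2.4/0.6 = 4
Step 3: 0.45 mL brought to 36.9 mL → factor 36.9/0.45 = 82
Dilution factor through tube 3 = 41.769 × 4 × 82 = 13700
[tube 3] = 2.50 μg/mL / 13700 = 0.0001825 μg/mL = 0.182 ng/mL

0.182 ng/mL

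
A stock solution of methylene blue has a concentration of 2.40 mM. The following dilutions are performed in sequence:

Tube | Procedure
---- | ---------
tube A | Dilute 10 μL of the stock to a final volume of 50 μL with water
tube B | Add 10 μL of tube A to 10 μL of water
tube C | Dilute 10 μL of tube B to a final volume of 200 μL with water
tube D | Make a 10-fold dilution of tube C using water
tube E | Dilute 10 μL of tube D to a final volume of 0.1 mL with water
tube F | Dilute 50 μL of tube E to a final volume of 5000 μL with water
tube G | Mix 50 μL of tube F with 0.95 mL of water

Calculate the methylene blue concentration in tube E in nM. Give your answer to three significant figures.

120 nM

Step 1: 10 μL brought to 50 μL → factor 50/10 = 5
Step 2: 10 μL + 10 μL = 20 μL total → factor 20/10 = 2
Step 3: 10 μL brought to 200 μL → factor 200/10 = 20
Step 4: 10-fold → factor 10
Step 5: 10 μL brought to 0.1 mL → factor 100/10 = 10
Dilution factor through tube E = 5 × 2 × 20 × 10 × 10 = 20000
[tube E] = 2.40 mM / 20000 = 0.0001200 mM = 120 nM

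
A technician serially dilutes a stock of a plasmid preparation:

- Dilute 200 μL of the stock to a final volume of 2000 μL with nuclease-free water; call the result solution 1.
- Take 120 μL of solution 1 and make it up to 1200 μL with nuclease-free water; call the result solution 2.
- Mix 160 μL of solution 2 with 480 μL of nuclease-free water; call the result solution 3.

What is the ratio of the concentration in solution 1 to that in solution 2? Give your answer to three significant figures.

Step 1: 200 μL brought to 2000 μL → factor 2000/200 = 10
Step 2: 120 μL brought to 1200 μL → factor 1200/120 = 10
Dilution factor to solution 1 = 10; to solution 2 = 100
[solution 1]/[solution 2] = (factor to solution 2)/(factor to solution 1) = 100/10 = 10.0

10.0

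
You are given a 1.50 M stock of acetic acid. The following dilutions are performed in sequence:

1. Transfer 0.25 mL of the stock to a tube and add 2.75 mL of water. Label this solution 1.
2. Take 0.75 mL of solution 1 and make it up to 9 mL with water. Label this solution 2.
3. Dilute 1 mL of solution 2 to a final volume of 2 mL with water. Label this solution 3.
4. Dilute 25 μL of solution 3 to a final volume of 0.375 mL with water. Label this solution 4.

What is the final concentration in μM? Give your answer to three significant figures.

347 μM

Step 1: 0.25 mL + 2.75 mL = 3 mL total → factor 3/0.25 = 12
Step 2: 0.75 mL brought to 9 mL → factor 9/0.75 = 12
Step 3: 1 mL brought to 2 mL → factor 2/1 = 2
Step 4: 25 μL brought to 0.375 mL → factor 375/25 = 15
Overall dilution factor = 12 × 12 × 2 × 15 = 4320
Final = 1.50 M / 4320 = 0.0003472 M = 347 μM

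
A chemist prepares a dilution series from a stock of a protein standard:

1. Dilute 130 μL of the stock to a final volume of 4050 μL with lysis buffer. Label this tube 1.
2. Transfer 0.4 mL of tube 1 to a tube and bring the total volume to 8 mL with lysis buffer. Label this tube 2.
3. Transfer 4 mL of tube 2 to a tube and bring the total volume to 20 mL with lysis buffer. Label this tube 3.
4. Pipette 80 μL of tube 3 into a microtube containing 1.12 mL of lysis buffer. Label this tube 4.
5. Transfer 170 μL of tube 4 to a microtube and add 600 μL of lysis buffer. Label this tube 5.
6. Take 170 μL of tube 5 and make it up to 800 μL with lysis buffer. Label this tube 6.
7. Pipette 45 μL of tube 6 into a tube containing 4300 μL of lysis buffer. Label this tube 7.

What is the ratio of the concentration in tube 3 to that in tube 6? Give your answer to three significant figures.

320

Step 1: 130 μL brought to 4050 μL → factor 4050/130 = 31.154
Step 2: 0.4 mL brought to 8 mL → factor 8/0.4 = 20
Step 3: 4 mL brought to 20 mL → factor 20/4 = 5
Step 4: 80 μL + 1.12 mL = 1200 μL total → factor 1200/80 = 15
Step 5: 170 μL + 600 μL = 770 μL total → factor 770/170 = 4.5294
Step 6: 170 μL brought to 800 μL → factor 800/170 = 4.7059
Dilution factor to tube 3 = 3115.4; to tube 6 = 9.9606 × 10^5
[tube 3]/[tube 6] = (factor to tube 6)/(factor to tube 3) = 9.9606 × 10^5/3115.4 = 320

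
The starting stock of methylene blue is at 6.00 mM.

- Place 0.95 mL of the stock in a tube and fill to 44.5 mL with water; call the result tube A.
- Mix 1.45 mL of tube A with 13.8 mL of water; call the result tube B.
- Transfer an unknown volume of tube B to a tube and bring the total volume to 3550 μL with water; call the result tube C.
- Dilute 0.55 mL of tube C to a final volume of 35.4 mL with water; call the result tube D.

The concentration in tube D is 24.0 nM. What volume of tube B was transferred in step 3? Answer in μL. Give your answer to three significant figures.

Step 1: 0.95 mL brought to 44.5 mL → factor 44.5/0.95 = 46.842
Step 2: 1.45 mL + 13.8 mL = 15.25 mL total → factor 15.25/1.45 = 10.517
Step 3: v brought to 3550 μL → factor = 3550 μL/v
Step 4: 0.55 mL brought to 35.4 mL → factor 35.4/0.55 = 64.364
Product of known-step factors = 31709
Overall factor = 6.00 mM / (24.0 nM) = 2.5 × 10^5
Step-3 factor = 2.5 × 10^5 / 31709 = 7.8843
v = 3550 μL / 7.8843 = 450 μL

450 μL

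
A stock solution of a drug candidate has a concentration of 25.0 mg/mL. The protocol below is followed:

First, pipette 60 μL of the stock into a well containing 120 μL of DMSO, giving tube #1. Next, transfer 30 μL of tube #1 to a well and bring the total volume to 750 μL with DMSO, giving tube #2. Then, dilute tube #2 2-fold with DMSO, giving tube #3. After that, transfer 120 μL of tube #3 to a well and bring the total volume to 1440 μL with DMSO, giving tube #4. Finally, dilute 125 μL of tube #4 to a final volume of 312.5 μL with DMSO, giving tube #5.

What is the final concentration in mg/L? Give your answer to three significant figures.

5.56 mg/L

Step 1: 60 μL + 120 μL = 180 μL total → factor 180/60 = 3
Step 2: 30 μL brought to 750 μL → factor 750/30 = 25
Step 3: 2-fold → factor 2
Step 4: 120 μL brought to 1440 μL → factor 1440/120 = 12
Step 5: 125 μL brought to 312.5 μL → factor 312.5/125 = 2.5
Overall dilution factor = 3 × 25 × 2 × 12 × 2.5 = 4500
Final = 25.0 mg/mL / 4500 = 0.005556 mg/mL = 5.56 mg/L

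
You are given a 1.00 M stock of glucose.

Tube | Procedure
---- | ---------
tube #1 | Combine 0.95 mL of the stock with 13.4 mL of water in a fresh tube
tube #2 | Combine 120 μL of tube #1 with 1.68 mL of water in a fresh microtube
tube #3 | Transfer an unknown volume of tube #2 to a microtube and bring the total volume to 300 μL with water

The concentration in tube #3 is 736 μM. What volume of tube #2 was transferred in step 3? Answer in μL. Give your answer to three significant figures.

50.0 μL

Step 1: 0.95 mL + 13.4 mL = 14.35 mL total → factor 14.35/0.95 = 15.105
Step 2: 120 μL + 1.68 mL = 1800 μL total → factor 1800/120 = 15
Step 3: v brought to 300 μL → factor = 300 μL/v
Product of known-step factors = 226.58
Overall factor = 1.00 M / (736 μM) = 1358.7
Step-3 factor = 1358.7 / 226.58 = 5.9966
v = 300 μL / 5.9966 = 50.0 μL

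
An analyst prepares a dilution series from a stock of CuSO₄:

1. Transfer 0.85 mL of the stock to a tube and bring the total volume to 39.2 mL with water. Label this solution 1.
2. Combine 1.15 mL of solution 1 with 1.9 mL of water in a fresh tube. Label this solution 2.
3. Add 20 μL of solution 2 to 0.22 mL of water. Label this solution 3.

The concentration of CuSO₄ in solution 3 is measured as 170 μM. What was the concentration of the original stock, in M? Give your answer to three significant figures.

Step 1: 0.85 mL brought to 39.2 mL → factor 39.2/0.85 = 46.118
Step 2: 1.15 mL + 1.9 mL = 3.05 mL total → factor 3.05/1.15 = 2.6522
Step 3: 20 μL + 0.22 mL = 240 μL total → factor 240/20 = 12
Overall dilution factor = 46.118 × 2.6522 × 12 = 1467.7
Stock = 170 μM × 1467.7 = 2.495 × 10^5 μM = 0.250 M

0.250 M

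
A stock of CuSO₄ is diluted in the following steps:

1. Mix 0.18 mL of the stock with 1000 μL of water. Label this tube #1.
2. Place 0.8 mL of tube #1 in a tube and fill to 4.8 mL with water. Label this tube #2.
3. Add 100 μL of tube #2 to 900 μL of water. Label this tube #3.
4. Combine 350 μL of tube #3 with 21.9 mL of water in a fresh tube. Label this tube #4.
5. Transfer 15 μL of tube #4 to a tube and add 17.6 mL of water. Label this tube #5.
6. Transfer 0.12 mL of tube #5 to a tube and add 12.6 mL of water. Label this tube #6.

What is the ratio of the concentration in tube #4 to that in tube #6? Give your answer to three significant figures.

1.24 × 10^5

Step 1: 0.18 mL + 1000 μL = 1.18 mL total → factor 1.18/0.18 = 6.5556
Step 2: 0.8 mL brought to 4.8 mL → factor 4.8/0.8 = 6
Step 3: 100 μL + 900 μL = 1000 μL total → factor 1000/100 = 10
Step 4: 350 μL + 21.9 mL = 22250 μL total → factor 22250/350 = 63.571
Step 5: 15 μL + 17.6 mL = 17615 μL total → factor 17615/15 = 1174.3
Step 6: 0.12 mL + 12.6 mL = 12.72 mL total → factor 12.72/0.12 = 106
Dilution factor to tube #4 = 25005; to tube #6 = 3.1126 × 10^9
[tube #4]/[tube #6] = (factor to tube #6)/(factor to tube #4) = 3.1126 × 10^9/25005 = 1.24 × 10^5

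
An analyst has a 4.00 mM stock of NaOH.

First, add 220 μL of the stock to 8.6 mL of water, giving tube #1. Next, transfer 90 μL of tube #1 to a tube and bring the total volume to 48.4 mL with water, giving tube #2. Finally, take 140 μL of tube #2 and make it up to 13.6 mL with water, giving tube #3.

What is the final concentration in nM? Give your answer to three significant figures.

1.91 nM

Step 1: 220 μL + 8.6 mL = 8820 μL total → factor 8820/220 = 40.091
Step 2: 90 μL brought to 48.4 mL → factor 48400/90 = 537.78
Step 3: 140 μL brought to 13.6 mL → factor 13600/140 = 97.143
Overall dilution factor = 40.091 × 537.78 × 97.143 = 2.0944 × 10^6
Final = 4.00 mM / 2.0944 × 10^6 = 1.910 × 10^-6 mM = 1.91 nM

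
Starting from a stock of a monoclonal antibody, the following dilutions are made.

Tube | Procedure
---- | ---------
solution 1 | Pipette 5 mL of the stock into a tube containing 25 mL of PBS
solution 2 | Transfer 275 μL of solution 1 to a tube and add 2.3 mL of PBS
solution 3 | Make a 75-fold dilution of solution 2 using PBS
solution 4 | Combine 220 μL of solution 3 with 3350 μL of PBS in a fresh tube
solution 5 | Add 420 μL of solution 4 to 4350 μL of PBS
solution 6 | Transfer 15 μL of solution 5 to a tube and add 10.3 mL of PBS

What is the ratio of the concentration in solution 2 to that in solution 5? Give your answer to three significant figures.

Step 1: 5 mL + 25 mL = 30 mL total → factor 30/5 = 6
Step 2: 275 μL + 2.3 mL = 2575 μL total → factor 2575/275 = 9.3636
Step 3: 75-fold → factor 75
Step 4: 220 μL + 3350 μL = 3570 μL total → factor 3570/220 = 16.227
Step 5: 420 μL + 4350 μL = 4770 μL total → factor 4770/420 = 11.357
Dilution factor to solution 2 = 56.182; to solution 5 = 7.7655 × 10^5
[solution 2]/[solution 5] = (factor to solution 5)/(factor to solution 2) = 7.7655 × 10^5/56.182 = 1.38 × 10^4

1.38 × 10^4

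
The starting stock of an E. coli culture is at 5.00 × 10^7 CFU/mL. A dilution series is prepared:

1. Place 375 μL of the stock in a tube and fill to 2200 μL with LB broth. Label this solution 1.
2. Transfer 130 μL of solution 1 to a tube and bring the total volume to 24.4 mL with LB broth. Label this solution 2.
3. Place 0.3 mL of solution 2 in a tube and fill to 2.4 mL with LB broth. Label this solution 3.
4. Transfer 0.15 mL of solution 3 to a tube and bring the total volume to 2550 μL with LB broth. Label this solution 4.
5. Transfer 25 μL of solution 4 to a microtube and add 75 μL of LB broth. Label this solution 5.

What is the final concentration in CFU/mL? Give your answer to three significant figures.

83.5 CFU/mL

Step 1: 375 μL brought to 2200 μL → factor 2200/375 = 5.8667
Step 2: 130 μL brought to 24.4 mL → factor 24400/130 = 187.69
Step 3: 0.3 mL brought to 2.4 mL → factor 2.4/0.3 = 8
Step 4: 0.15 mL brought to 2550 μL → factor 2.55/0.15 = 17
Step 5: 25 μL + 75 μL = 100 μL total → factor 100/25 = 4
Overall dilution factor = 5.8667 × 187.69 × 8 × 17 × 4 = 5.9901 × 10^5
Final = 5.00 × 10^7 CFU/mL / 5.9901 × 10^5 = 83.5 CFU/mL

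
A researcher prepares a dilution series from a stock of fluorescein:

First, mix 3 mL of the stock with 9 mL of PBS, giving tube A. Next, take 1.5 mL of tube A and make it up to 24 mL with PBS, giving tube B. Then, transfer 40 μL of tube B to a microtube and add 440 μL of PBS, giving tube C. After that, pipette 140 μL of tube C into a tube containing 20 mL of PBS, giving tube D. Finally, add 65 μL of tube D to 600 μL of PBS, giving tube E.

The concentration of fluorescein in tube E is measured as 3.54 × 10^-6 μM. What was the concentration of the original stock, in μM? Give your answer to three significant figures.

Step 1: 3 mL + 9 mL = 12 mL total → factor 12/3 = 4
Step 2: 1.5 mL brought to 24 mL → factor 24/1.5 = 16
Step 3: 40 μL + 440 μL = 480 μL total → factor 480/40 = 12
Step 4: 140 μL + 20 mL = 20140 μL total → factor 20140/140 = 143.86
Step 5: 65 μL + 600 μL = 665 μL total → factor 665/65 = 10.231
Overall dilution factor = 4 × 16 × 12 × 143.86 × 10.231 = 1.1303 × 10^6
Stock = 3.54 × 10^-6 μM × 1.1303 × 10^6 = 4.00 μM

4.00 μM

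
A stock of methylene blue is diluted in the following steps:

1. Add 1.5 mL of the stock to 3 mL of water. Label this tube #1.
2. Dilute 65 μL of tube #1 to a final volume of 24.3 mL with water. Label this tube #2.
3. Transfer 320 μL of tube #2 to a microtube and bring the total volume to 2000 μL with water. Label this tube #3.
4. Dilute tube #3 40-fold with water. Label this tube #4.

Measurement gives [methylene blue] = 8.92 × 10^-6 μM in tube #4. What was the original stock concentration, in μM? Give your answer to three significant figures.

Step 1: 1.5 mL + 3 mL = 4.5 mL total → factor 4.5/1.5 = 3
Step 2: 65 μL brought to 24.3 mL → factor 24300/65 = 373.85
Step 3: 320 μL brought to 2000 μL → factor 2000/320 = 6.25
Step 4: 40-fold → factor 40
Overall dilution factor = 3 × 373.85 × 6.25 × 40 = 2.8038 × 10^5
Stock = 8.92 × 10^-6 μM × 2.8038 × 10^5 = 2.50 μM

2.50 μM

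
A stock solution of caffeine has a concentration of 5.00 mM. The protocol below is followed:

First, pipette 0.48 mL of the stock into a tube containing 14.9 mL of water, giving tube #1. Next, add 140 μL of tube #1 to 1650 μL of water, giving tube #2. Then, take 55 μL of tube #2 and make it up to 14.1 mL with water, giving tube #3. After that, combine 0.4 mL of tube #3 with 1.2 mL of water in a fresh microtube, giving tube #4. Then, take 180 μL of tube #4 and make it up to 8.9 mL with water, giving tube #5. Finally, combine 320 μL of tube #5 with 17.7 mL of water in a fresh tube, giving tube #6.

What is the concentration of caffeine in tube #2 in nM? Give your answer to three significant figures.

1.22 × 10^4 nM

Step 1: 0.48 mL + 14.9 mL = 15.38 mL total → factor 15.38/0.48 = 32.042
Step 2: 140 μL + 1650 μL = 1790 μL total → factor 1790/140 = 12.786
Dilution factor through tube #2 = 32.042 × 12.786 = 409.68
[tube #2] = 5.00 mM / 409.68 = 0.01220 mM = 1.22 × 10^4 nM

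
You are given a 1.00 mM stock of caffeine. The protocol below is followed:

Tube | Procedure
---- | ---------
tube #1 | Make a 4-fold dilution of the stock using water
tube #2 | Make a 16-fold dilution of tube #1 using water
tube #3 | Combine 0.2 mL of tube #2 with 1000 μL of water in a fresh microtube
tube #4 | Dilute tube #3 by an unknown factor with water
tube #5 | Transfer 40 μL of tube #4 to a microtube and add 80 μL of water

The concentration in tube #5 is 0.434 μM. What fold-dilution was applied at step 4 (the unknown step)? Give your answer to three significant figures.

2.00-fold

Step 1: 4-fold → factor 4
Step 2: 16-fold → factor 16
Step 3: 0.2 mL + 1000 μL = 1.2 mL total → factor 1.2/0.2 = 6
Step 4: unknown factor x
Step 5: 40 μL + 80 μL = 120 μL total → factor 120/40 = 3
Product of known-step factors = 1152
Overall factor = 1.00 mM / (0.434 μM) = 2304.1
x = 2304.1 / 1152 = 2.00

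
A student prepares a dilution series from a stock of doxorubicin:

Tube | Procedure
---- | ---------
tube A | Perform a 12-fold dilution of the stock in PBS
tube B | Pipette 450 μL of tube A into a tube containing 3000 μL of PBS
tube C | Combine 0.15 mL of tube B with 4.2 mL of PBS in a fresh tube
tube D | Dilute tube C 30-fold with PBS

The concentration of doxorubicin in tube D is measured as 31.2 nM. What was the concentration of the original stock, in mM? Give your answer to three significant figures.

2.50 mM

Step 1: 12-fold → factor 12
Step 2: 450 μL + 3000 μL = 3450 μL total → factor 3450/450 = 7.6667
Step 3: 0.15 mL + 4.2 mL = 4.35 mL total → factor 4.35/0.15 = 29
Step 4: 30-fold → factor 30
Overall dilution factor = 12 × 7.6667 × 29 × 30 = 80040
Stock = 31.2 nM × 80040 = 2.497 × 10^6 nM = 2.50 mM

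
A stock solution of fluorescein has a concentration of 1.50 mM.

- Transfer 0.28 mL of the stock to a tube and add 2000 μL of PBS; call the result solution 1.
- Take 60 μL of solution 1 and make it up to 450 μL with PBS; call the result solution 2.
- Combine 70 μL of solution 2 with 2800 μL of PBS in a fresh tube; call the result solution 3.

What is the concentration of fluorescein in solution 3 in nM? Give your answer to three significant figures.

Step 1: 0.28 mL + 2000 μL = 2.28 mL total → factor 2.28/0.28 = 8.1429
Step 2: 60 μL brought to 450 μL → factor 450/60 = 7.5
Step 3: 70 μL + 2800 μL = 2870 μL total → factor 2870/70 = 41
Overall dilution factor = 8.1429 × 7.5 × 41 = 2503.9
Final = 1.50 mM / 2503.9 = 0.0005991 mM = 599 nM

599 nM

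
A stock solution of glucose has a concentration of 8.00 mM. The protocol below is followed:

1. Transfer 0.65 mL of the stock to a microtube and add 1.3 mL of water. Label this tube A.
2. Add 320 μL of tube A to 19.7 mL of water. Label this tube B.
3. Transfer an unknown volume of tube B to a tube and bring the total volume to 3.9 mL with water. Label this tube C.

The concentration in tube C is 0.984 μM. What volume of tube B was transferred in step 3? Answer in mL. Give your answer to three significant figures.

Step 1: 0.65 mL + 1.3 mL = 1.95 mL total → factor 1.95/0.65 = 3
Step 2: 320 μL + 19.7 mL = 20020 μL total → factor 20020/320 = 62.562
Step 3: v brought to 3.9 mL → factor = 3.9 mL/v
Product of known-step factors = 187.69
Overall factor = 8.00 mM / (0.984 μM) = 8130.1
Step-3 factor = 8130.1 / 187.69 = 43.317
v = 3.9 mL / 43.317 = 0.0900 mL

0.0900 mL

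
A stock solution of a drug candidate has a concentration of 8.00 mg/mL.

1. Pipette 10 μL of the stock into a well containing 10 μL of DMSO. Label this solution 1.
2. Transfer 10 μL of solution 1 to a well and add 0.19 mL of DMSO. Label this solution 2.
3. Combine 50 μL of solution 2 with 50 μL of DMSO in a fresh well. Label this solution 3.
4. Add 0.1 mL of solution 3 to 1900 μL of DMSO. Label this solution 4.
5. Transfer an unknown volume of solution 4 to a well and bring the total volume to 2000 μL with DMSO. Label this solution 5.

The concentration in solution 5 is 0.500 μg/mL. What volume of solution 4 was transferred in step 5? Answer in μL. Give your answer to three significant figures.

200 μL

Step 1: 10 μL + 10 μL = 20 μL total → factor 20/10 = 2
Step 2: 10 μL + 0.19 mL = 200 μL total → factor 200/10 = 20
Step 3: 50 μL + 50 μL = 100 μL total → factor 100/50 = 2
Step 4: 0.1 mL + 1900 μL = 2 mL total → factor 2/0.1 = 20
Step 5: v brought to 2000 μL → factor = 2000 μL/v
Product of known-step factors = 1600
Overall factor = 8.00 mg/mL / (0.500 μg/mL) = 16000
Step-5 factor = 16000 / 1600 = 10
v = 2000 μL / 10 = 200 μL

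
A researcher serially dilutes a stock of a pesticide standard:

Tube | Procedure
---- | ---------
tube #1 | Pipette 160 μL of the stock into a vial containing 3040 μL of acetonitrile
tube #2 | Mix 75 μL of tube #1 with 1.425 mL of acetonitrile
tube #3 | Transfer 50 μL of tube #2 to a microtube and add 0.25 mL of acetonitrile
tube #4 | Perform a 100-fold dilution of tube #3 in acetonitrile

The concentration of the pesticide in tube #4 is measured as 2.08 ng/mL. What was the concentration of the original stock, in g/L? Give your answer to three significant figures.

Step 1: 160 μL + 3040 μL = 3200 μL total → factor 3200/160 = 20
Step 2: 75 μL + 1.425 mL = 1500 μL total → factor 1500/75 = 20
Step 3: 50 μL + 0.25 mL = 300 μL total → factor 300/50 = 6
Step 4: 100-fold → factor 100
Overall dilution factor = 20 × 20 × 6 × 100 = 2.4 × 10^5
Stock = 2.08 ng/mL × 2.4 × 10^5 = 4.992 × 10^5 ng/mL = 0.499 g/L

0.499 g/L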